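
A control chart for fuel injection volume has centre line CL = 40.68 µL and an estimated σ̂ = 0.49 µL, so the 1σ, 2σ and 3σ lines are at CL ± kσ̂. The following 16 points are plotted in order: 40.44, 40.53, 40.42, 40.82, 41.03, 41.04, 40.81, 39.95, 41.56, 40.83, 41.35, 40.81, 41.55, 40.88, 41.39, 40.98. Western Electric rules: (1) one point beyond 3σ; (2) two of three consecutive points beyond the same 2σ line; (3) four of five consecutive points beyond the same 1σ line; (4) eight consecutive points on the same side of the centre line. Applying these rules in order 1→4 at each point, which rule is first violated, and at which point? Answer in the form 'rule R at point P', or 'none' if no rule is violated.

Zone of each point (C = within 1σ̂, B = 1σ̂–2σ̂, A = 2σ̂–3σ̂, * = beyond 3σ̂; sign = side of CL): 1:-C, 2:-C, 3:-C, 4:+C, 5:+C, 6:+C, 7:+C, 8:-B, 9:+B, 10:+C, 11:+B, 12:+C, 13:+B, 14:+C, 15:+B, 16:+C
Rule 4 (eight consecutive points on the same side of the centre line) is satisfied at point 16.

rule 4 at point 16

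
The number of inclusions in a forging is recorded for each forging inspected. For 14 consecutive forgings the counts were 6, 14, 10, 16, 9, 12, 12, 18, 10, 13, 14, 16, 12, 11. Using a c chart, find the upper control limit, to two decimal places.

c̄ = (6 + 14 + 10 + 16 + 9 + 12 + 12 + 18 + 10 + 13 + 14 + 16 + 12 + 11) / 14 = 173 / 14 = 12.3571
UCL = c̄ + 3√c̄ = 12.3571 + 3 × √12.3571 = 12.3571 + 3 × 3.5153 = 22.9030

22.90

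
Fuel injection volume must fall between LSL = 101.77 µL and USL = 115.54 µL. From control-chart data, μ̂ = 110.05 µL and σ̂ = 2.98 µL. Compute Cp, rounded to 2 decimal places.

Cp = (USL − LSL) / (6σ̂) = (115.54 − 101.77) / (6 × 2.98) = 13.7700 / 17.8800 = 0.7701

0.77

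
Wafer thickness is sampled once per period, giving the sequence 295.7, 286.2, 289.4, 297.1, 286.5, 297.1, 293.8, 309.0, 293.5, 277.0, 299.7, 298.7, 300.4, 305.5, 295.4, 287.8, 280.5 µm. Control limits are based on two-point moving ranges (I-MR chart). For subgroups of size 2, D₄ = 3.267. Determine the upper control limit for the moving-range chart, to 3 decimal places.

30.138

Moving ranges: 9.5, 3.2, 7.7, 10.6, 10.6, 3.3, 15.2, 15.5, 16.5, 22.7, 1.0, 1.7, 5.1, 10.1, 7.6, 7.3; M̄R̄ = 147.6000 / 16 = 9.2250
UCL_MR = D₄·M̄R̄ = 3.267 × 9.2250 = 30.1381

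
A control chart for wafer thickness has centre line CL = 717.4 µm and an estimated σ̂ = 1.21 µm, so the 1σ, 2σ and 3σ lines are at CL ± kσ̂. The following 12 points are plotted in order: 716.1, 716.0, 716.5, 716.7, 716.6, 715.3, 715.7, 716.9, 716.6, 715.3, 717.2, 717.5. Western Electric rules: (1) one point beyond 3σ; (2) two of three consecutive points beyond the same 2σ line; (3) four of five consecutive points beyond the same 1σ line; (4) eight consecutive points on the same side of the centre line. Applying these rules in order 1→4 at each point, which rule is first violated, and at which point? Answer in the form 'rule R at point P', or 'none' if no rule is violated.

Zone of each point (C = within 1σ̂, B = 1σ̂–2σ̂, A = 2σ̂–3σ̂, * = beyond 3σ̂; sign = side of CL): 1:-B, 2:-B, 3:-C, 4:-C, 5:-C, 6:-B, 7:-B, 8:-C, 9:-C, 10:-B, 11:-C, 12:+C
Rule 4 (eight consecutive points on the same side of the centre line) is satisfied at point 8.

rule 4 at point 8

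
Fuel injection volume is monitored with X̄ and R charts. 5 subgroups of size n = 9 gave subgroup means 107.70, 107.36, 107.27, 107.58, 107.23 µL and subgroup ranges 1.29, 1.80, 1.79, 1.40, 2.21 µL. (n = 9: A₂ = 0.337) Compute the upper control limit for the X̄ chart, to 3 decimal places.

X̄̄ = (107.70 + 107.36 + 107.27 + 107.58 + 107.23) / 5 = 537.1400 / 5 = 107.4280
R̄ = (1.29 + 1.80 + 1.79 + 1.40 + 2.21) / 5 = 8.4900 / 5 = 1.6980
UCL = X̄̄ + A₂·R̄ = 107.4280 + 0.337 × 1.6980 = 108.0002

108.000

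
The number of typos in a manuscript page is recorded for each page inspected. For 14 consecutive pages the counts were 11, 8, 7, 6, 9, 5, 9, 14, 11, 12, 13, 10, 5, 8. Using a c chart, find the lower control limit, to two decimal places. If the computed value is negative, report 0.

c̄ = (11 + 8 + 7 + 6 + 9 + 5 + 9 + 14 + 11 + 12 + 13 + 10 + 5 + 8) / 14 = 128 / 14 = 9.1429
LCL = c̄ − 3√c̄ = 9.1429 − 3 × 3.0237 = 0.0717

0.07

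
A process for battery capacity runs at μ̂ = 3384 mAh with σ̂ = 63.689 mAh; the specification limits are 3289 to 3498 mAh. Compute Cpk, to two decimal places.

0.50

Cpu = (USL − μ̂) / (3σ̂) = (3498 − 3384) / (3 × 63.689) = 0.5966; Cpl = (μ̂ − LSL) / (3σ̂) = (3384 − 3289) / (3 × 63.689) = 0.4972; Cpk = min(Cpu, Cpl) = 0.4972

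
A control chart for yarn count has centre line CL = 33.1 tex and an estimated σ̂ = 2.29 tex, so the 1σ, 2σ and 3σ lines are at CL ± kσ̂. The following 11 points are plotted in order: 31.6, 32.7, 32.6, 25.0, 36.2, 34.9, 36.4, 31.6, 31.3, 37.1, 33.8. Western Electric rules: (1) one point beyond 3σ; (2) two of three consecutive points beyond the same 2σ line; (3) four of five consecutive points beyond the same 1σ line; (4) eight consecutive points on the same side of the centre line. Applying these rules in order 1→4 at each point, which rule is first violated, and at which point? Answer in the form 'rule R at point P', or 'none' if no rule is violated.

Zone of each point (C = within 1σ̂, B = 1σ̂–2σ̂, A = 2σ̂–3σ̂, * = beyond 3σ̂; sign = side of CL): 1:-C, 2:-C, 3:-C, 4:-*, 5:+B, 6:+C, 7:+B, 8:-C, 9:-C, 10:+B, 11:+C
Rule 1 (one point beyond the 3σ limits) is satisfied at point 4.

rule 1 at point 4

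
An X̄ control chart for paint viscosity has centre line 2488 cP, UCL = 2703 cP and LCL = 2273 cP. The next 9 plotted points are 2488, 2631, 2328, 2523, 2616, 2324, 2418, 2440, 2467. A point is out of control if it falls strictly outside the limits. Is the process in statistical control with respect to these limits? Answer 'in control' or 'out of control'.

in control

All 9 points lie within [2273, 2703].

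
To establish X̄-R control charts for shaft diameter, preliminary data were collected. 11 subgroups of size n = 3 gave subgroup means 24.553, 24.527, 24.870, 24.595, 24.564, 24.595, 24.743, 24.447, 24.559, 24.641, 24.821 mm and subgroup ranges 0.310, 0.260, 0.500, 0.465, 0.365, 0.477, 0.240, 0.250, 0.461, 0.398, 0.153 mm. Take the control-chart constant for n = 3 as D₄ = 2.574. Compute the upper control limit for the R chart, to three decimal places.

0.908

R̄ = (0.310 + 0.260 + 0.500 + 0.465 + 0.365 + 0.477 + 0.240 + 0.250 + 0.461 + 0.398 + 0.153) / 11 = 3.8790 / 11 = 0.3526
UCL_R = D₄·R̄ = 2.574 × 0.3526 = 0.9077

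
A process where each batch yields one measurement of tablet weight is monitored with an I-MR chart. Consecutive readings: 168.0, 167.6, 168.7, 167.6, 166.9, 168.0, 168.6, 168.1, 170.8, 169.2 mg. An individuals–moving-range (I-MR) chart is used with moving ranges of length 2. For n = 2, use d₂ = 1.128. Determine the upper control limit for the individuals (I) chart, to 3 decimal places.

171.246

X̄ = (168.0 + 167.6 + 168.7 + 167.6 + 166.9 + 168.0 + 168.6 + 168.1 + 170.8 + 169.2) / 10 = 168.3500
Moving ranges: 0.4, 1.1, 1.1, 0.7, 1.1, 0.6, 0.5, 2.7, 1.6; M̄R̄ = 9.8000 / 9 = 1.0889
UCL = X̄ + 3·M̄R̄/d₂ = 168.3500 + 3 × 1.0889 / 1.128 = 171.2460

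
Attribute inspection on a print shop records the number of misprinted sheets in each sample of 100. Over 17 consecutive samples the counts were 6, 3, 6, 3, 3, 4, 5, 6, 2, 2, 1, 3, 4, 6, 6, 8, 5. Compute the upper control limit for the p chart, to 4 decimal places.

0.1038

p̄ = Σdᵢ / (k·n) = 73 / (17 × 100) = 0.04294
UCL = p̄ + 3·√(p̄(1−p̄)/n) = 0.04294 + 3 × √(0.04294×0.95706/100) = 0.04294 + 3 × 0.02027 = 0.10376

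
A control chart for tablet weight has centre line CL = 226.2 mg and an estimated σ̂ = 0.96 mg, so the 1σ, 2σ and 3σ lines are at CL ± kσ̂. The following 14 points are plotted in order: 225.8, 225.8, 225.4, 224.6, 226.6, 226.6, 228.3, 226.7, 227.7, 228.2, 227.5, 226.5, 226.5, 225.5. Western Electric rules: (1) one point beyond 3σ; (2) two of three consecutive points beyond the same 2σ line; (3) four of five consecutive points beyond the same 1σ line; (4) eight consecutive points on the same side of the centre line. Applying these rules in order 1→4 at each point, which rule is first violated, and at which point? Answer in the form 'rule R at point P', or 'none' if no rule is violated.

rule 3 at point 11

Zone of each point (C = within 1σ̂, B = 1σ̂–2σ̂, A = 2σ̂–3σ̂, * = beyond 3σ̂; sign = side of CL): 1:-C, 2:-C, 3:-C, 4:-B, 5:+C, 6:+C, 7:+A, 8:+C, 9:+B, 10:+A, 11:+B, 12:+C, 13:+C, 14:-C
Rule 3 (four of five consecutive points beyond the same 1σ limit) is satisfied at point 11.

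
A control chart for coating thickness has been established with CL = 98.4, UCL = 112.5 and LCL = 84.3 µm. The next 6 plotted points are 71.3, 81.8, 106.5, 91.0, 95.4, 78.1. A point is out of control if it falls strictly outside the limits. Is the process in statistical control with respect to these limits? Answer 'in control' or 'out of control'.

Compare each point to [84.3, 112.5]: sample 1 = 71.3 < LCL; sample 2 = 81.8 < LCL; sample 6 = 78.1 < LCL.

out of control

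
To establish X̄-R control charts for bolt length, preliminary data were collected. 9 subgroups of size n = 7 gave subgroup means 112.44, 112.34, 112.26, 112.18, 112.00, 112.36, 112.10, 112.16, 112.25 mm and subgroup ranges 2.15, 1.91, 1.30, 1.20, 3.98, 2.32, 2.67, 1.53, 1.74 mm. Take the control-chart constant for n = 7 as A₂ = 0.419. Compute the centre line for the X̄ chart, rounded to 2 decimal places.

X̄̄ = (112.44 + 112.34 + 112.26 + 112.18 + 112.00 + 112.36 + 112.10 + 112.16 + 112.25) / 9 = 1010.0900 / 9 = 112.2322
CL = X̄̄ = 112.2322

112.23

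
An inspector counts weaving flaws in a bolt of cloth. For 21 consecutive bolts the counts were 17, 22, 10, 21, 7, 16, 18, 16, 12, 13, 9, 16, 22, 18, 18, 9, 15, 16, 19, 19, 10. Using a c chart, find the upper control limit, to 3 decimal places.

27.147

c̄ = (17 + 22 + 10 + 21 + 7 + 16 + 18 + 16 + 12 + 13 + 9 + 16 + 22 + 18 + 18 + 9 + 15 + 16 + 19 + 19 + 10) / 21 = 323 / 21 = 15.3810
UCL = c̄ + 3√c̄ = 15.3810 + 3 × √15.3810 = 15.3810 + 3 × 3.9219 = 27.1465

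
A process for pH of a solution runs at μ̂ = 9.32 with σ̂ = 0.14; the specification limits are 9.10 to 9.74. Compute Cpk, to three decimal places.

Cpu = (USL − μ̂) / (3σ̂) = (9.74 − 9.32) / (3 × 0.14) = 1.0000; Cpl = (μ̂ − LSL) / (3σ̂) = (9.32 − 9.10) / (3 × 0.14) = 0.5238; Cpk = min(Cpu, Cpl) = 0.5238

0.524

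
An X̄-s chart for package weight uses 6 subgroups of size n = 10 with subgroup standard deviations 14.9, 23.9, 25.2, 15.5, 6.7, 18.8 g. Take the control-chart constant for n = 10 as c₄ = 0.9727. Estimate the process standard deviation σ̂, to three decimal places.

s̄ = (14.9 + 23.9 + 25.2 + 15.5 + 6.7 + 18.8) / 6 = 17.5000
σ̂ = s̄ / c₄ = 17.5000 / 0.9727 = 17.9912

17.991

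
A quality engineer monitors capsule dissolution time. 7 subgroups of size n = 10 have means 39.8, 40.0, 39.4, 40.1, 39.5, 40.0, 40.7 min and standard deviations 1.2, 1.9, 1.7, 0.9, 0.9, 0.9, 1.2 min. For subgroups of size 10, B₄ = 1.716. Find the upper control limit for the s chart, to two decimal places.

2.13

s̄ = (1.2 + 1.9 + 1.7 + 0.9 + 0.9 + 0.9 + 1.2) / 7 = 1.2429
UCL_s = B₄·s̄ = 1.716 × 1.2429 = 2.1327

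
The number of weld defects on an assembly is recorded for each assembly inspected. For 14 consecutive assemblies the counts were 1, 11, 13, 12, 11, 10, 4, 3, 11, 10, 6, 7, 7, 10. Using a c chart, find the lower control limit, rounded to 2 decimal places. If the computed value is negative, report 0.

c̄ = (1 + 11 + 13 + 12 + 11 + 10 + 4 + 3 + 11 + 10 + 6 + 7 + 7 + 10) / 14 = 116 / 14 = 8.2857
LCL = c̄ − 3√c̄ = 8.2857 − 3 × 2.8785 = -0.3498 → 0 (cannot be negative)

0.00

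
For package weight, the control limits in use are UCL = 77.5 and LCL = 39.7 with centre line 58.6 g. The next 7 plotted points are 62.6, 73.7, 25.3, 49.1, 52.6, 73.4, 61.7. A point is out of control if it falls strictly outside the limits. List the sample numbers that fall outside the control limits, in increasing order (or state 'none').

Compare each point to [39.7, 77.5]: sample 3 = 25.3 < LCL.

3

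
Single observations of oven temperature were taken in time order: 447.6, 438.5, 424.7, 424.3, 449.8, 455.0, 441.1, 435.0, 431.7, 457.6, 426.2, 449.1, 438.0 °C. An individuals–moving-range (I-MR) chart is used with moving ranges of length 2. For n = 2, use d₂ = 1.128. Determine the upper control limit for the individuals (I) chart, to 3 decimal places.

477.259

X̄ = (447.6 + 438.5 + 424.7 + 424.3 + 449.8 + 455.0 + 441.1 + 435.0 + 431.7 + 457.6 + 426.2 + 449.1 + 438.0) / 13 = 439.8923
Moving ranges: 9.1, 13.8, 0.4, 25.5, 5.2, 13.9, 6.1, 3.3, 25.9, 31.4, 22.9, 11.1; M̄R̄ = 168.6000 / 12 = 14.0500
UCL = X̄ + 3·M̄R̄/d₂ = 439.8923 + 3 × 14.0500 / 1.128 = 477.2593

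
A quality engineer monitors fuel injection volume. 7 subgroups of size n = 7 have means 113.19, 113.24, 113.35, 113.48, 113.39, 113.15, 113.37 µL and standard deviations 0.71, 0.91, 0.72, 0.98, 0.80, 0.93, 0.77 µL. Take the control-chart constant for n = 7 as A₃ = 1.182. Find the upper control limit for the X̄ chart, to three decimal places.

114.293

X̄̄ = (113.19 + 113.24 + 113.35 + 113.48 + 113.39 + 113.15 + 113.37) / 7 = 113.3100
s̄ = (0.71 + 0.91 + 0.72 + 0.98 + 0.80 + 0.93 + 0.77) / 7 = 0.8314
UCL = X̄̄ + A₃·s̄ = 113.3100 + 1.182 × 0.8314 = 114.2927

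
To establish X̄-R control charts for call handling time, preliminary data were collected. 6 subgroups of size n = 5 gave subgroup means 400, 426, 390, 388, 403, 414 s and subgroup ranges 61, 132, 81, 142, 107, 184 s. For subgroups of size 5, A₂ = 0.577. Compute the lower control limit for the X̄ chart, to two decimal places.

X̄̄ = (400 + 426 + 390 + 388 + 403 + 414) / 6 = 2421.0000 / 6 = 403.5000
R̄ = (61 + 132 + 81 + 142 + 107 + 184) / 6 = 707.0000 / 6 = 117.8333
LCL = X̄̄ − A₂·R̄ = 403.5000 − 0.577 × 117.8333 = 335.5102

335.51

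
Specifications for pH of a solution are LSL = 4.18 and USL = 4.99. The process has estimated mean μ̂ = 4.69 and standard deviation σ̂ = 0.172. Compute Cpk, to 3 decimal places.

Cpu = (USL − μ̂) / (3σ̂) = (4.99 − 4.69) / (3 × 0.172) = 0.5814; Cpl = (μ̂ − LSL) / (3σ̂) = (4.69 − 4.18) / (3 × 0.172) = 0.9884; Cpk = min(Cpu, Cpl) = 0.5814

0.581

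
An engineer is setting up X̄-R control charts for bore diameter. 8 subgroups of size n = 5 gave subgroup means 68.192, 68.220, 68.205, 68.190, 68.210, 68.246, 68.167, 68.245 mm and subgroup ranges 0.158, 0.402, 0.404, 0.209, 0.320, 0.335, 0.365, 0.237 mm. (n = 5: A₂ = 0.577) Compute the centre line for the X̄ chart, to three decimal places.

X̄̄ = (68.192 + 68.220 + 68.205 + 68.190 + 68.210 + 68.246 + 68.167 + 68.245) / 8 = 545.6750 / 8 = 68.2094
CL = X̄̄ = 68.2094

68.209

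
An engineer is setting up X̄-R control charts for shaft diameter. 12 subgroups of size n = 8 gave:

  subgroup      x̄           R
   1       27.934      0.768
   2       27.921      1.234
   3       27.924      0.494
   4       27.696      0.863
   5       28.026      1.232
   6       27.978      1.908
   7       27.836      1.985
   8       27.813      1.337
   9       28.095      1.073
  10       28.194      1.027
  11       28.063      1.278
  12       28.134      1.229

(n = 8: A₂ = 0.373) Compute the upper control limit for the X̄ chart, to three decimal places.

28.416

X̄̄ = (27.934 + 27.921 + 27.924 + 27.696 + 28.026 + 27.978 + 27.836 + 27.813 + 28.095 + 28.194 + 28.063 + 28.134) / 12 = 335.6140 / 12 = 27.9678
R̄ = (0.768 + 1.234 + 0.494 + 0.863 + 1.232 + 1.908 + 1.985 + 1.337 + 1.073 + 1.027 + 1.278 + 1.229) / 12 = 14.4280 / 12 = 1.2023
UCL = X̄̄ + A₂·R̄ = 27.9678 + 0.373 × 1.2023 = 28.4163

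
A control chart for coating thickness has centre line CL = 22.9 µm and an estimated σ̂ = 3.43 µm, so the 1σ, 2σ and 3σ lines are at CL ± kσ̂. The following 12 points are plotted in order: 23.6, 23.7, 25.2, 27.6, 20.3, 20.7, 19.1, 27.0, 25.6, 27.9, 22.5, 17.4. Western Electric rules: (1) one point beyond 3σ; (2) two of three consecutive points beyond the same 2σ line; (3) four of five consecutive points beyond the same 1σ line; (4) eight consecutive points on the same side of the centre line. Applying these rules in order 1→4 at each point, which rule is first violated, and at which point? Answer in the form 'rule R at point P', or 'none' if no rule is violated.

Zone of each point (C = within 1σ̂, B = 1σ̂–2σ̂, A = 2σ̂–3σ̂, * = beyond 3σ̂; sign = side of CL): 1:+C, 2:+C, 3:+C, 4:+B, 5:-C, 6:-C, 7:-B, 8:+B, 9:+C, 10:+B, 11:-C, 12:-B
No rule fires across all 12 points.

none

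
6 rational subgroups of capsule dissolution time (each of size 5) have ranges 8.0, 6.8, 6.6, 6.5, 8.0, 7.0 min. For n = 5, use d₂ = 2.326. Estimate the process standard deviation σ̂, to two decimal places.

R̄ = (8.0 + 6.8 + 6.6 + 6.5 + 8.0 + 7.0) / 6 = 7.1500
σ̂ = R̄ / d₂ = 7.1500 / 2.326 = 3.0739

3.07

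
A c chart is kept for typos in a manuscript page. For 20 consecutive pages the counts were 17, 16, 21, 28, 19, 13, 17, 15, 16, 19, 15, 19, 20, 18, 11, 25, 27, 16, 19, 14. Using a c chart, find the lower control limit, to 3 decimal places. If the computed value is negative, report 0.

5.434

c̄ = (17 + 16 + 21 + 28 + 19 + 13 + 17 + 15 + 16 + 19 + 15 + 19 + 20 + 18 + 11 + 25 + 27 + 16 + 19 + 14) / 20 = 365 / 20 = 18.2500
LCL = c̄ − 3√c̄ = 18.2500 − 3 × 4.2720 = 5.4340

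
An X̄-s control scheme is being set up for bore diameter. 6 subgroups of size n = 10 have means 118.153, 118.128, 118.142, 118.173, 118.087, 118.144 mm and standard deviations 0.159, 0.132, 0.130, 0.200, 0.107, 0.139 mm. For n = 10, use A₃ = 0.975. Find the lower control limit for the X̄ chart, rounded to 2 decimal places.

118.00

X̄̄ = (118.153 + 118.128 + 118.142 + 118.173 + 118.087 + 118.144) / 6 = 118.1378
s̄ = (0.159 + 0.132 + 0.130 + 0.200 + 0.107 + 0.139) / 6 = 0.1445
LCL = X̄̄ − A₃·s̄ = 118.1378 − 0.975 × 0.1445 = 117.9969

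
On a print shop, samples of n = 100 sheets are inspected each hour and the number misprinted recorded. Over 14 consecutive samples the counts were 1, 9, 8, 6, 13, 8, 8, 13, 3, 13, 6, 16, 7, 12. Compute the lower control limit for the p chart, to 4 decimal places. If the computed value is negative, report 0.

0.0029

p̄ = Σdᵢ / (k·n) = 123 / (14 × 100) = 0.08786
LCL = p̄ − 3·√(p̄(1−p̄)/n) = 0.08786 − 3 × 0.02831 = 0.00293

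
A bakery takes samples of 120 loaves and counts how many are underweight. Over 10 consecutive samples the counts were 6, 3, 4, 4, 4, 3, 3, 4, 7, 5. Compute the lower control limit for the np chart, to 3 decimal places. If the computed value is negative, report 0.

0.000

p̄ = Σdᵢ / (k·n) = 43 / (10 × 120) = 0.03583
LCL = np̄ − 3·√(np̄(1−p̄)) = 4.3000 − 3 × 2.0362 = -1.8085 → 0 (negative, so LCL = 0)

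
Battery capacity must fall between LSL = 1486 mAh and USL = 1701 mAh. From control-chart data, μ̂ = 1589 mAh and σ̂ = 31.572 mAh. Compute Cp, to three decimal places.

Cp = (USL − LSL) / (6σ̂) = (1701 − 1486) / (6 × 31.572) = 215.0000 / 189.4320 = 1.1350

1.135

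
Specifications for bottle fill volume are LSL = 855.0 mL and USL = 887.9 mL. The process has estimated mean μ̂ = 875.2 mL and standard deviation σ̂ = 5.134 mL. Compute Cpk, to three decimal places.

Cpu = (USL − μ̂) / (3σ̂) = (887.9 − 875.2) / (3 × 5.134) = 0.8246; Cpl = (μ̂ − LSL) / (3σ̂) = (875.2 − 855.0) / (3 × 5.134) = 1.3115; Cpk = min(Cpu, Cpl) = 0.8246

0.825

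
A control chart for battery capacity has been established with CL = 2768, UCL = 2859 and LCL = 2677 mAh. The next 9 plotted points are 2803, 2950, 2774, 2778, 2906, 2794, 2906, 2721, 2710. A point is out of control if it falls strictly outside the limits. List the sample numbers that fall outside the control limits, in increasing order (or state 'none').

Compare each point to [2677, 2859]: sample 2 = 2950 > UCL; sample 5 = 2906 > UCL; sample 7 = 2906 > UCL.

2, 5, 7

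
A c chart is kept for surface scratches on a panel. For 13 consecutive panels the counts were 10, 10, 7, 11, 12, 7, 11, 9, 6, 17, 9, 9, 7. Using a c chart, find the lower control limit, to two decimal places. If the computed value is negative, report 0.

c̄ = (10 + 10 + 7 + 11 + 12 + 7 + 11 + 9 + 6 + 17 + 9 + 9 + 7) / 13 = 125 / 13 = 9.6154
LCL = c̄ − 3√c̄ = 9.6154 − 3 × 3.1009 = 0.3128

0.31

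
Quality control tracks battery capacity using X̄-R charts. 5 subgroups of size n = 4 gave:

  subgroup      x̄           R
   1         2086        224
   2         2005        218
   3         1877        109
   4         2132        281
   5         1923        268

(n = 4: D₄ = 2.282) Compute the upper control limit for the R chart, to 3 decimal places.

502.040

R̄ = (224 + 218 + 109 + 281 + 268) / 5 = 1100.0000 / 5 = 220.0000
UCL_R = D₄·R̄ = 2.282 × 220.0000 = 502.0400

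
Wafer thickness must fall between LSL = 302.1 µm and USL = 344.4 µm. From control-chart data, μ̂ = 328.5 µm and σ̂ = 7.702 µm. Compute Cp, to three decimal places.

Cp = (USL − LSL) / (6σ̂) = (344.4 − 302.1) / (6 × 7.702) = 42.3000 / 46.2120 = 0.9153

0.915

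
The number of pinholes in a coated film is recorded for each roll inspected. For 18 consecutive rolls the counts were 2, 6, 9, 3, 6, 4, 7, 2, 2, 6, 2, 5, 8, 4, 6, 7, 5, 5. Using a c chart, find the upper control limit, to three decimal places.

11.615

c̄ = (2 + 6 + 9 + 3 + 6 + 4 + 7 + 2 + 2 + 6 + 2 + 5 + 8 + 4 + 6 + 7 + 5 + 5) / 18 = 89 / 18 = 4.9444
UCL = c̄ + 3√c̄ = 4.9444 + 3 × √4.9444 = 4.9444 + 3 × 2.2236 = 11.6153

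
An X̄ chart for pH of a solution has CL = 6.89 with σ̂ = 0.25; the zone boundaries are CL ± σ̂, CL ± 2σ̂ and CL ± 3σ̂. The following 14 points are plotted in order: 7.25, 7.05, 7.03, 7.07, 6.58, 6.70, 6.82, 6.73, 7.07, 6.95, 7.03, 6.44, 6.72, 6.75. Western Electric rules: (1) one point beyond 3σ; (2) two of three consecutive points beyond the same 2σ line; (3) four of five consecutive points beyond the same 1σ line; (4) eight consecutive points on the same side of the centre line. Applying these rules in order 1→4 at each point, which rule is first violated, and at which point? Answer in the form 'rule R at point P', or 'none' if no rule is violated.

none

Zone of each point (C = within 1σ̂, B = 1σ̂–2σ̂, A = 2σ̂–3σ̂, * = beyond 3σ̂; sign = side of CL): 1:+B, 2:+C, 3:+C, 4:+C, 5:-B, 6:-C, 7:-C, 8:-C, 9:+C, 10:+C, 11:+C, 12:-B, 13:-C, 14:-C
No rule fires across all 14 points.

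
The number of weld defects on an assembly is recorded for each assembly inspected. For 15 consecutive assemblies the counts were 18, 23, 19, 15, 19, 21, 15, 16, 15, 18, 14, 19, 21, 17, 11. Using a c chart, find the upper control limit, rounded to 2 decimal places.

29.91

c̄ = (18 + 23 + 19 + 15 + 19 + 21 + 15 + 16 + 15 + 18 + 14 + 19 + 21 + 17 + 11) / 15 = 261 / 15 = 17.4000
UCL = c̄ + 3√c̄ = 17.4000 + 3 × √17.4000 = 17.4000 + 3 × 4.1713 = 29.9140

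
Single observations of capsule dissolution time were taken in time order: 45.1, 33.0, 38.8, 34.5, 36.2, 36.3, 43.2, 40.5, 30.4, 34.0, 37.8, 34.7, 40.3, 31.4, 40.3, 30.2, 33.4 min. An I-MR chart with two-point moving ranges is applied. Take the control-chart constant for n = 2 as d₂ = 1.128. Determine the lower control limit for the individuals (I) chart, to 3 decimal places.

X̄ = (45.1 + 33.0 + 38.8 + 34.5 + 36.2 + 36.3 + 43.2 + 40.5 + 30.4 + 34.0 + 37.8 + 34.7 + 40.3 + 31.4 + 40.3 + 30.2 + 33.4) / 17 = 36.4765
Moving ranges: 12.1, 5.8, 4.3, 1.7, 0.1, 6.9, 2.7, 10.1, 3.6, 3.8, 3.1, 5.6, 8.9, 8.9, 10.1, 3.2; M̄R̄ = 90.9000 / 16 = 5.6813
LCL = X̄ − 3·M̄R̄/d₂ = 36.4765 − 3 × 5.6813 / 1.128 = 21.3668

21.367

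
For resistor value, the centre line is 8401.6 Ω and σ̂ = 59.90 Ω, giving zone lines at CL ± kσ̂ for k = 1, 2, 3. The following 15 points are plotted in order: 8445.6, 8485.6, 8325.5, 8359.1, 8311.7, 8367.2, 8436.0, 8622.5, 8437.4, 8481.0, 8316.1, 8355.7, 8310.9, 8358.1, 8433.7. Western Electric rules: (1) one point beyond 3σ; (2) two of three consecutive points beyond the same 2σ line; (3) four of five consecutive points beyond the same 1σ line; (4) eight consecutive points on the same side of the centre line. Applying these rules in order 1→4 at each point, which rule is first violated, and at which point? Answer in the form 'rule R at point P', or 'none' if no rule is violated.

Zone of each point (C = within 1σ̂, B = 1σ̂–2σ̂, A = 2σ̂–3σ̂, * = beyond 3σ̂; sign = side of CL): 1:+C, 2:+B, 3:-B, 4:-C, 5:-B, 6:-C, 7:+C, 8:+*, 9:+C, 10:+B, 11:-B, 12:-C, 13:-B, 14:-C, 15:+C
Rule 1 (one point beyond the 3σ limits) is satisfied at point 8.

rule 1 at point 8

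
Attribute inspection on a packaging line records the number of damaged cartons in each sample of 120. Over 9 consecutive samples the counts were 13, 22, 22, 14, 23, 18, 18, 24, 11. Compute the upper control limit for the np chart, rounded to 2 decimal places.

30.16

p̄ = Σdᵢ / (k·n) = 165 / (9 × 120) = 0.15278
UCL = np̄ + 3·√(np̄(1−p̄)) = 18.3333 + 3 × √(18.3333×0.84722) = 18.3333 + 3 × 3.9411 = 30.1567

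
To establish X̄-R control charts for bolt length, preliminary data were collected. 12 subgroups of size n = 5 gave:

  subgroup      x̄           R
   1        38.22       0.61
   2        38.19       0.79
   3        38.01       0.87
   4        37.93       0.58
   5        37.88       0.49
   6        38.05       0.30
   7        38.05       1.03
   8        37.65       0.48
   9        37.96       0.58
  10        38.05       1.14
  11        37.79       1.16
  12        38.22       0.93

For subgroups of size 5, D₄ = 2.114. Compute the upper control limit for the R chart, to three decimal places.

1.578

R̄ = (0.61 + 0.79 + 0.87 + 0.58 + 0.49 + 0.30 + 1.03 + 0.48 + 0.58 + 1.14 + 1.16 + 0.93) / 12 = 8.9600 / 12 = 0.7467
UCL_R = D₄·R̄ = 2.114 × 0.7467 = 1.5785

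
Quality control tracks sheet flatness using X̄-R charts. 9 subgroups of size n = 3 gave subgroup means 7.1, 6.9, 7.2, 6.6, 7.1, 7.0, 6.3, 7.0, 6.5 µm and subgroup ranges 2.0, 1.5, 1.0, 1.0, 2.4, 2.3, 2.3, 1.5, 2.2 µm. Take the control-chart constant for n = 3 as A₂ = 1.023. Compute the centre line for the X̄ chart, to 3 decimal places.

X̄̄ = (7.1 + 6.9 + 7.2 + 6.6 + 7.1 + 7.0 + 6.3 + 7.0 + 6.5) / 9 = 61.7000 / 9 = 6.8556
CL = X̄̄ = 6.8556

6.856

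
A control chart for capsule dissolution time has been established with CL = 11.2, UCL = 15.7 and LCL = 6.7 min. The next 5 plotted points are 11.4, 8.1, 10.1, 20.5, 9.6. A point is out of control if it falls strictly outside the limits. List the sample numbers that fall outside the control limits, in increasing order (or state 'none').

Compare each point to [6.7, 15.7]: sample 4 = 20.5 > UCL.

4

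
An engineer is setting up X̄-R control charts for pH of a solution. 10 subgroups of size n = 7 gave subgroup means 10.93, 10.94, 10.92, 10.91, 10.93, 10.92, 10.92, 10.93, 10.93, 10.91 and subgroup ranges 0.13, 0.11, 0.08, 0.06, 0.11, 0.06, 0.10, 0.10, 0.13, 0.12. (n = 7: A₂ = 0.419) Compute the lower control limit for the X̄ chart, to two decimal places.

10.88

X̄̄ = (10.93 + 10.94 + 10.92 + 10.91 + 10.93 + 10.92 + 10.92 + 10.93 + 10.93 + 10.91) / 10 = 109.2400 / 10 = 10.9240
R̄ = (0.13 + 0.11 + 0.08 + 0.06 + 0.11 + 0.06 + 0.10 + 0.10 + 0.13 + 0.12) / 10 = 1.0000 / 10 = 0.1000
LCL = X̄̄ − A₂·R̄ = 10.9240 − 0.419 × 0.1000 = 10.8821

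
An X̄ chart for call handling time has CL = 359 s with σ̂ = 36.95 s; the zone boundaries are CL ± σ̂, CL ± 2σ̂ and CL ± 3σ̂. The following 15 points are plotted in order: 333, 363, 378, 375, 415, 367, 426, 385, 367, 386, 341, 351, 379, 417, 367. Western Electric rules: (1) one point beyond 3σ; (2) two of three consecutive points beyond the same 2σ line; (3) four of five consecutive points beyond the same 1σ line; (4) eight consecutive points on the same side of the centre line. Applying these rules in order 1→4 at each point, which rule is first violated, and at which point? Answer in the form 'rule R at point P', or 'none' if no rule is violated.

rule 4 at point 9

Zone of each point (C = within 1σ̂, B = 1σ̂–2σ̂, A = 2σ̂–3σ̂, * = beyond 3σ̂; sign = side of CL): 1:-C, 2:+C, 3:+C, 4:+C, 5:+B, 6:+C, 7:+B, 8:+C, 9:+C, 10:+C, 11:-C, 12:-C, 13:+C, 14:+B, 15:+C
Rule 4 (eight consecutive points on the same side of the centre line) is satisfied at point 9.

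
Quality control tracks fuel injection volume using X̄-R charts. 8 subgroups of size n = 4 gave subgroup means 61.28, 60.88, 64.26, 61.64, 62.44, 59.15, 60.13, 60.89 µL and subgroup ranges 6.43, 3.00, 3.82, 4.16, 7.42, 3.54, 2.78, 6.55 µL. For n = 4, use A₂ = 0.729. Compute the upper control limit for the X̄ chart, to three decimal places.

64.769

X̄̄ = (61.28 + 60.88 + 64.26 + 61.64 + 62.44 + 59.15 + 60.13 + 60.89) / 8 = 490.6700 / 8 = 61.3338
R̄ = (6.43 + 3.00 + 3.82 + 4.16 + 7.42 + 3.54 + 2.78 + 6.55) / 8 = 37.7000 / 8 = 4.7125
UCL = X̄̄ + A₂·R̄ = 61.3338 + 0.729 × 4.7125 = 64.7692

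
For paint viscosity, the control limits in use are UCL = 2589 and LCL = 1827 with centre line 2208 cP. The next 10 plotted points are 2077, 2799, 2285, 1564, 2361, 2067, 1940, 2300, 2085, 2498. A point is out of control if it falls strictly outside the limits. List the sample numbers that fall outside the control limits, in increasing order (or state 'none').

2, 4

Compare each point to [1827, 2589]: sample 2 = 2799 > UCL; sample 4 = 1564 < LCL.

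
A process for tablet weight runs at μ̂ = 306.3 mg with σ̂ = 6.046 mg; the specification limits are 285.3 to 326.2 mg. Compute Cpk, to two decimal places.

1.10

Cpu = (USL − μ̂) / (3σ̂) = (326.2 − 306.3) / (3 × 6.046) = 1.0971; Cpl = (μ̂ − LSL) / (3σ̂) = (306.3 − 285.3) / (3 × 6.046) = 1.1578; Cpk = min(Cpu, Cpl) = 1.0971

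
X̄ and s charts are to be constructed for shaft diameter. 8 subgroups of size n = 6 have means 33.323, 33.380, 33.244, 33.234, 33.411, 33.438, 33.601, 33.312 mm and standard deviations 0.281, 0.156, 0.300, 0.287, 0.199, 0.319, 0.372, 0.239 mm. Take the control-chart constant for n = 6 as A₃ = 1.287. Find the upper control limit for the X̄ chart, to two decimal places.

X̄̄ = (33.323 + 33.380 + 33.244 + 33.234 + 33.411 + 33.438 + 33.601 + 33.312) / 8 = 33.3679
s̄ = (0.281 + 0.156 + 0.300 + 0.287 + 0.199 + 0.319 + 0.372 + 0.239) / 8 = 0.2691
UCL = X̄̄ + A₃·s̄ = 33.3679 + 1.287 × 0.2691 = 33.7142

33.71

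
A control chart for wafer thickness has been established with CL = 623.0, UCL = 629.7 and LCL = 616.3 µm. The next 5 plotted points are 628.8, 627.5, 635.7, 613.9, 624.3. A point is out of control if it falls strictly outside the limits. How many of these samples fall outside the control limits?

2

Compare each point to [616.3, 629.7]: sample 3 = 635.7 > UCL; sample 4 = 613.9 < LCL.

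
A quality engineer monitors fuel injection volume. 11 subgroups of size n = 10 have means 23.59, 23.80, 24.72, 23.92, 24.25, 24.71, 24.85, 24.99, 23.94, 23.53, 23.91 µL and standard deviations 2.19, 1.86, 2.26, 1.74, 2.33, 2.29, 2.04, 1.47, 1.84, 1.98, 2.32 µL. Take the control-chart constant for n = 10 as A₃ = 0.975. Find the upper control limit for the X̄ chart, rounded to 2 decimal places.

X̄̄ = (23.59 + 23.80 + 24.72 + 23.92 + 24.25 + 24.71 + 24.85 + 24.99 + 23.94 + 23.53 + 23.91) / 11 = 24.2009
s̄ = (2.19 + 1.86 + 2.26 + 1.74 + 2.33 + 2.29 + 2.04 + 1.47 + 1.84 + 1.98 + 2.32) / 11 = 2.0291
UCL = X̄̄ + A₃·s̄ = 24.2009 + 0.975 × 2.0291 = 26.1793

26.18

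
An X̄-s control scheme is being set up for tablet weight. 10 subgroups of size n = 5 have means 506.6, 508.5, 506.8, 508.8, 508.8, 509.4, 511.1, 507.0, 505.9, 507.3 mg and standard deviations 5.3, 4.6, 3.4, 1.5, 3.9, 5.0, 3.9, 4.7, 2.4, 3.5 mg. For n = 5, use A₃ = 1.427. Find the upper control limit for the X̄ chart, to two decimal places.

513.47

X̄̄ = (506.6 + 508.5 + 506.8 + 508.8 + 508.8 + 509.4 + 511.1 + 507.0 + 505.9 + 507.3) / 10 = 508.0200
s̄ = (5.3 + 4.6 + 3.4 + 1.5 + 3.9 + 5.0 + 3.9 + 4.7 + 2.4 + 3.5) / 10 = 3.8200
UCL = X̄̄ + A₃·s̄ = 508.0200 + 1.427 × 3.8200 = 513.4711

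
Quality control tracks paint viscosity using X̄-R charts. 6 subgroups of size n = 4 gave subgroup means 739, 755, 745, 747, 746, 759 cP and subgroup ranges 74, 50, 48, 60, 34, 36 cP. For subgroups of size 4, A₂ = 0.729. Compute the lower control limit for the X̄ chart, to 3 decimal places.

711.807

X̄̄ = (739 + 755 + 745 + 747 + 746 + 759) / 6 = 4491.0000 / 6 = 748.5000
R̄ = (74 + 50 + 48 + 60 + 34 + 36) / 6 = 302.0000 / 6 = 50.3333
LCL = X̄̄ − A₂·R̄ = 748.5000 − 0.729 × 50.3333 = 711.8070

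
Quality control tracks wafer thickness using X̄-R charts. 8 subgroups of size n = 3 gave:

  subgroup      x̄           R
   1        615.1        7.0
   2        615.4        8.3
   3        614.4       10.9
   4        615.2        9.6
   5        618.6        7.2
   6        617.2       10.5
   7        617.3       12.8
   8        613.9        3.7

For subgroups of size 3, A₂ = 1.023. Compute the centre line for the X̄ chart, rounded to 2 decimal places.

615.89

X̄̄ = (615.1 + 615.4 + 614.4 + 615.2 + 618.6 + 617.2 + 617.3 + 613.9) / 8 = 4927.1000 / 8 = 615.8875
CL = X̄̄ = 615.8875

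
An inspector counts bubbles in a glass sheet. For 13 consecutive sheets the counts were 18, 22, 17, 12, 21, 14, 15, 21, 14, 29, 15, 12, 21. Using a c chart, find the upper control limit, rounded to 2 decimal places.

c̄ = (18 + 22 + 17 + 12 + 21 + 14 + 15 + 21 + 14 + 29 + 15 + 12 + 21) / 13 = 231 / 13 = 17.7692
UCL = c̄ + 3√c̄ = 17.7692 + 3 × √17.7692 = 17.7692 + 3 × 4.2154 = 30.4153

30.42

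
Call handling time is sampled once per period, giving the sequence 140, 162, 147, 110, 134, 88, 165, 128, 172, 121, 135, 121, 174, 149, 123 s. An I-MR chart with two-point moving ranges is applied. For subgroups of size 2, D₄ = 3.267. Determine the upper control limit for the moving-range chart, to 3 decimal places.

Moving ranges: 22, 15, 37, 24, 46, 77, 37, 44, 51, 14, 14, 53, 25, 26; M̄R̄ = 485.0000 / 14 = 34.6429
UCL_MR = D₄·M̄R̄ = 3.267 × 34.6429 = 113.1782

113.178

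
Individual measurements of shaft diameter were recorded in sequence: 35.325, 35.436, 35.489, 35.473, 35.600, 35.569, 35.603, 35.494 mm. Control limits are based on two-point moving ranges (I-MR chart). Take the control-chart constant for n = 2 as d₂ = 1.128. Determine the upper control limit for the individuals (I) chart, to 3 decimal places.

35.681

X̄ = (35.325 + 35.436 + 35.489 + 35.473 + 35.600 + 35.569 + 35.603 + 35.494) / 8 = 35.4986
Moving ranges: 0.111, 0.053, 0.016, 0.127, 0.031, 0.034, 0.109; M̄R̄ = 0.4810 / 7 = 0.0687
UCL = X̄ + 3·M̄R̄/d₂ = 35.4986 + 3 × 0.0687 / 1.128 = 35.6814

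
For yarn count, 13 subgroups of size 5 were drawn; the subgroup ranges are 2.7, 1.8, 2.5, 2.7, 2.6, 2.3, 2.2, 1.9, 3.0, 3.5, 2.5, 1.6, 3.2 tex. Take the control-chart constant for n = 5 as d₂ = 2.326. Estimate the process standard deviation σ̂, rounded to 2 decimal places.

1.07

R̄ = (2.7 + 1.8 + 2.5 + 2.7 + 2.6 + 2.3 + 2.2 + 1.9 + 3.0 + 3.5 + 2.5 + 1.6 + 3.2) / 13 = 2.5000
σ̂ = R̄ / d₂ = 2.5000 / 2.326 = 1.0748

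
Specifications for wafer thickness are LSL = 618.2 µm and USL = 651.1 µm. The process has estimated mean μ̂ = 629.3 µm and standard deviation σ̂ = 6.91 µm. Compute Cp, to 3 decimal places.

Cp = (USL − LSL) / (6σ̂) = (651.1 − 618.2) / (6 × 6.91) = 32.9000 / 41.4600 = 0.7935

0.794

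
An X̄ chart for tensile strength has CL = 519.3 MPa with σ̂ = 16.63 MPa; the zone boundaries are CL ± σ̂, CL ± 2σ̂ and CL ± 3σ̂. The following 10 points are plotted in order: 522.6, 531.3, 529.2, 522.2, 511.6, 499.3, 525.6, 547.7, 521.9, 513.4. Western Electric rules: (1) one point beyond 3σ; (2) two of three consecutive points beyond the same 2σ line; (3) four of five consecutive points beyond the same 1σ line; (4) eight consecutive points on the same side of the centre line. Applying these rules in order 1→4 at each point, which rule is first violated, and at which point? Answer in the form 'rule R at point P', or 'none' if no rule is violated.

none

Zone of each point (C = within 1σ̂, B = 1σ̂–2σ̂, A = 2σ̂–3σ̂, * = beyond 3σ̂; sign = side of CL): 1:+C, 2:+C, 3:+C, 4:+C, 5:-C, 6:-B, 7:+C, 8:+B, 9:+C, 10:-C
No rule fires across all 10 points.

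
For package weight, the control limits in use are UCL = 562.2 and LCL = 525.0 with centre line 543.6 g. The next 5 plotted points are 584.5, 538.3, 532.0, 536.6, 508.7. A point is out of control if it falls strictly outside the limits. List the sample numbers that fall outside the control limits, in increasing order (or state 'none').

Compare each point to [525.0, 562.2]: sample 1 = 584.5 > UCL; sample 5 = 508.7 < LCL.

1, 5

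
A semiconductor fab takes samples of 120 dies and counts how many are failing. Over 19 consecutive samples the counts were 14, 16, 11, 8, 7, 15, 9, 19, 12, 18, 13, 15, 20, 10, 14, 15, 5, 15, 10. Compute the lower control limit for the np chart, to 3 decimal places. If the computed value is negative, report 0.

p̄ = Σdᵢ / (k·n) = 246 / (19 × 120) = 0.10789
LCL = np̄ − 3·√(np̄(1−p̄)) = 12.9474 − 3 × 3.3986 = 2.7516

2.752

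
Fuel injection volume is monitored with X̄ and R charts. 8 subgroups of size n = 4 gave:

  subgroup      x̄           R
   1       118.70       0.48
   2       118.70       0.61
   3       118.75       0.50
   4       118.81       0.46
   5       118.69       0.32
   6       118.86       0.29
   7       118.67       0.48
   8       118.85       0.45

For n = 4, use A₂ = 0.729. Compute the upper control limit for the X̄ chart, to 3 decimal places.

X̄̄ = (118.70 + 118.70 + 118.75 + 118.81 + 118.69 + 118.86 + 118.67 + 118.85) / 8 = 950.0300 / 8 = 118.7537
R̄ = (0.48 + 0.61 + 0.50 + 0.46 + 0.32 + 0.29 + 0.48 + 0.45) / 8 = 3.5900 / 8 = 0.4487
UCL = X̄̄ + A₂·R̄ = 118.7537 + 0.729 × 0.4487 = 119.0809

119.081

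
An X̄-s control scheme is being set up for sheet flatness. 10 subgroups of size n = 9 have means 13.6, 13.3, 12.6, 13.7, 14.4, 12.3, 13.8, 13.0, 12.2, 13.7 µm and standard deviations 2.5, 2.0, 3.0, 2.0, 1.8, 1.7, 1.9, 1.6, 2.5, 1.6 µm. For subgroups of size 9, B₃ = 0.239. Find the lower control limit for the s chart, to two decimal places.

0.49

s̄ = (2.5 + 2.0 + 3.0 + 2.0 + 1.8 + 1.7 + 1.9 + 1.6 + 2.5 + 1.6) / 10 = 2.0600
LCL_s = B₃·s̄ = 0.239 × 2.0600 = 0.4923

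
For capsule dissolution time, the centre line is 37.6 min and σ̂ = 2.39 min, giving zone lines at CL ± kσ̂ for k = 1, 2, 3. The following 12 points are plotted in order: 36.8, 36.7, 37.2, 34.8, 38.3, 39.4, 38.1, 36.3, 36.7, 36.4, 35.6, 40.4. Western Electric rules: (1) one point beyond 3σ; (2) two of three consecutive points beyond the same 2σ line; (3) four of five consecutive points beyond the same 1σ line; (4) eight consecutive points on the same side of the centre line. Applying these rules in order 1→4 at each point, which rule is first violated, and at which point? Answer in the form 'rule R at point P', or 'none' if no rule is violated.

none

Zone of each point (C = within 1σ̂, B = 1σ̂–2σ̂, A = 2σ̂–3σ̂, * = beyond 3σ̂; sign = side of CL): 1:-C, 2:-C, 3:-C, 4:-B, 5:+C, 6:+C, 7:+C, 8:-C, 9:-C, 10:-C, 11:-C, 12:+B
No rule fires across all 12 points.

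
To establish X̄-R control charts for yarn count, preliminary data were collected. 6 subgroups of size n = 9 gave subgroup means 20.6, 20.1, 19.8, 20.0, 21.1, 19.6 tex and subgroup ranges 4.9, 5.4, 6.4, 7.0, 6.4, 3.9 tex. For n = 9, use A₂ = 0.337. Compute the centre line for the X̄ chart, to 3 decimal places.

X̄̄ = (20.6 + 20.1 + 19.8 + 20.0 + 21.1 + 19.6) / 6 = 121.2000 / 6 = 20.2000
CL = X̄̄ = 20.2000

20.200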